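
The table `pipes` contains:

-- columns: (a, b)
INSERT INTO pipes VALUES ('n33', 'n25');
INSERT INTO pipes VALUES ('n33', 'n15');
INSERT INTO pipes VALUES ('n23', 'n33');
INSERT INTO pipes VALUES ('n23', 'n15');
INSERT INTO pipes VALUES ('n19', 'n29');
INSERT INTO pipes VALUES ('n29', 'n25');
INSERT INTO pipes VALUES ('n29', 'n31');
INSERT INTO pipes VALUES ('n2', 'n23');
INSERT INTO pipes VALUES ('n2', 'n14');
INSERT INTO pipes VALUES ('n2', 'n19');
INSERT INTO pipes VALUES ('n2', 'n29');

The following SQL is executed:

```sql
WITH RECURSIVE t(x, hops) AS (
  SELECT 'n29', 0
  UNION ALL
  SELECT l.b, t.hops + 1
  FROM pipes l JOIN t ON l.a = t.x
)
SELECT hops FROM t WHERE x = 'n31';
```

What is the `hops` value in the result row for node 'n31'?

Base: (n29, hops=0).
Iteration 1: edges from {n29} -> (n25, hops=1), (n31, hops=1).
Iteration 2: no outgoing edges from {n25,n31}; recursion stops.

1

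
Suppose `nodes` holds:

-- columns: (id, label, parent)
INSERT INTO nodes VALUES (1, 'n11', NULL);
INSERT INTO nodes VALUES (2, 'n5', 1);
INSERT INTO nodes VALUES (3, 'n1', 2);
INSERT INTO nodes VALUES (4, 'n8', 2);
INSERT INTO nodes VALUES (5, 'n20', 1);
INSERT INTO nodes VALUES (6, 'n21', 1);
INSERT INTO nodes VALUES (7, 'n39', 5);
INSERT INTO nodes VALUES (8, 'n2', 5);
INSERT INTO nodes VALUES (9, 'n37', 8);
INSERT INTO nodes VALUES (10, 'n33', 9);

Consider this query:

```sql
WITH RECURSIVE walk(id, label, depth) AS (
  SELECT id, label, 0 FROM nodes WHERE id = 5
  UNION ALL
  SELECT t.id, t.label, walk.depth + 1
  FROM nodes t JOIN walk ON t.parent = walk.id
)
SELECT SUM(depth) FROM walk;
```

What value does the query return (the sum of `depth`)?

7

Base: id=5 (n20) at depth 0.
Iteration 1: rows with parent in {5} -> n39 (id 7, depth 1), n2 (id 8, depth 1).
Iteration 2: rows with parent in {7,8} -> n37 (id 9, depth 2).
Iteration 3: rows with parent in {9} -> n33 (id 10, depth 3).
Iteration 4: no rows with parent in {10}; recursion stops.
SUM(depth) = 0 + 1 + 1 + 2 + 3 = 7.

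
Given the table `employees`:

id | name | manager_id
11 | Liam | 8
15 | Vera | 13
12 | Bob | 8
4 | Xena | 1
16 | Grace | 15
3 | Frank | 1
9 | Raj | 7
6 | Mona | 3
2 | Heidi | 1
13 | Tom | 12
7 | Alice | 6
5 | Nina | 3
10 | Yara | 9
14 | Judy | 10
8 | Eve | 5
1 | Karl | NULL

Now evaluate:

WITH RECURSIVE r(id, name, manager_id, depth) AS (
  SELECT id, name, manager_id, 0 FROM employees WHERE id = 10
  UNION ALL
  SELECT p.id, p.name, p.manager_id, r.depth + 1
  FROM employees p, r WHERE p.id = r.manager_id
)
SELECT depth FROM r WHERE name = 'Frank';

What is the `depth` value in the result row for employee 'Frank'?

Base: id=10 (Yara), manager_id=9, depth 0.
Iteration 1: join on id=9 -> Raj (id 9, manager_id=7, depth 1).
Iteration 2: join on id=7 -> Alice (id 7, manager_id=6, depth 2).
Iteration 3: join on id=6 -> Mona (id 6, manager_id=3, depth 3).
Iteration 4: join on id=3 -> Frank (id 3, manager_id=1, depth 4).
Iteration 5: join on id=1 -> Karl (id 1, manager_id=NULL, depth 5).
Iteration 6: manager_id is NULL; no match; recursion stops.

4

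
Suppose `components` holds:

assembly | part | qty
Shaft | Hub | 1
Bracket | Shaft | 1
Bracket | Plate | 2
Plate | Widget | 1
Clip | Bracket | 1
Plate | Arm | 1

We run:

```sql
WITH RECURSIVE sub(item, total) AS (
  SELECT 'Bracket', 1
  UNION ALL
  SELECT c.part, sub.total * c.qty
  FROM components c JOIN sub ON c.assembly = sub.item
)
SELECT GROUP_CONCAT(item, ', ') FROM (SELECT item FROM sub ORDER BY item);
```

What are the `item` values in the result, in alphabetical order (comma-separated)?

Arm, Bracket, Hub, Plate, Shaft, Widget

Base: (Bracket, total=1).
Iteration 1: components of {Bracket} -> Plate = 1*2 = 2, Shaft = 1*1 = 1.
Iteration 2: components of {Plate,Shaft} -> Arm = 2*1 = 2, Hub = 1*1 = 1, Widget = 2*1 = 2.
Iteration 3: no further components; recursion stops.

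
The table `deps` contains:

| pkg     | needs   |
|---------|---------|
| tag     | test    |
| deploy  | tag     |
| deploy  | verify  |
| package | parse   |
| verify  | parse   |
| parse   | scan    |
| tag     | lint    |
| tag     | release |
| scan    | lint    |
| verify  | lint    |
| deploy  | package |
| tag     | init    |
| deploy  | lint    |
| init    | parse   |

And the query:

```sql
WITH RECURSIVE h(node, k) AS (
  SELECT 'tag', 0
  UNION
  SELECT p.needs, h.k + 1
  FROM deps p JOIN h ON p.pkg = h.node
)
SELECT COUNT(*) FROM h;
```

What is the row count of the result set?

Base: (tag, k=0).
Iteration 1: edges from {tag} -> (init, k=1), (lint, k=1), (release, k=1), (test, k=1).
Iteration 2: edges from {init,lint,release,test} -> (parse, k=2).
Iteration 3: edges from {parse} -> (scan, k=3).
Iteration 4: edges from {scan} -> (lint, k=4).
Iteration 5: no outgoing edges from {lint}; recursion stops.
Total rows emitted: 8.

8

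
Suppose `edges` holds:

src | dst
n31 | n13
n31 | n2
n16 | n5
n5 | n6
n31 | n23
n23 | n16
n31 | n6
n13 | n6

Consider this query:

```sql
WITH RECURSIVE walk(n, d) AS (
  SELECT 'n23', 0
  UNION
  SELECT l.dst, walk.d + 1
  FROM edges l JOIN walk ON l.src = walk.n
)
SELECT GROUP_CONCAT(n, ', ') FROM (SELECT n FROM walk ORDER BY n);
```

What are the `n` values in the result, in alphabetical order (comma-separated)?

n16, n23, n5, n6

Base: (n23, d=0).
Iteration 1: edges from {n23} -> (n16, d=1).
Iteration 2: edges from {n16} -> (n5, d=2).
Iteration 3: edges from {n5} -> (n6, d=3).
Iteration 4: no outgoing edges from {n6}; recursion stops.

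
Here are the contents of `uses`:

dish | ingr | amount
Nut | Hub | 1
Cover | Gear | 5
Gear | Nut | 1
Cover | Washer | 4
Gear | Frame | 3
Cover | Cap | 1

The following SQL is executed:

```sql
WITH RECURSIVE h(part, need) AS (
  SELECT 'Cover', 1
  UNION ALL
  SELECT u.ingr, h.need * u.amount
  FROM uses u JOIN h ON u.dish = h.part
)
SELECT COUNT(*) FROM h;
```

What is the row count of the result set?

7

Base: (Cover, need=1).
Iteration 1: components of {Cover} -> Cap = 1*1 = 1, Gear = 1*5 = 5, Washer = 1*4 = 4.
Iteration 2: components of {Cap,Gear,Washer} -> Frame = 5*3 = 15, Nut = 5*1 = 5.
Iteration 3: components of {Frame,Nut} -> Hub = 5*1 = 5.
Iteration 4: no further components; recursion stops.
Total rows emitted: 7.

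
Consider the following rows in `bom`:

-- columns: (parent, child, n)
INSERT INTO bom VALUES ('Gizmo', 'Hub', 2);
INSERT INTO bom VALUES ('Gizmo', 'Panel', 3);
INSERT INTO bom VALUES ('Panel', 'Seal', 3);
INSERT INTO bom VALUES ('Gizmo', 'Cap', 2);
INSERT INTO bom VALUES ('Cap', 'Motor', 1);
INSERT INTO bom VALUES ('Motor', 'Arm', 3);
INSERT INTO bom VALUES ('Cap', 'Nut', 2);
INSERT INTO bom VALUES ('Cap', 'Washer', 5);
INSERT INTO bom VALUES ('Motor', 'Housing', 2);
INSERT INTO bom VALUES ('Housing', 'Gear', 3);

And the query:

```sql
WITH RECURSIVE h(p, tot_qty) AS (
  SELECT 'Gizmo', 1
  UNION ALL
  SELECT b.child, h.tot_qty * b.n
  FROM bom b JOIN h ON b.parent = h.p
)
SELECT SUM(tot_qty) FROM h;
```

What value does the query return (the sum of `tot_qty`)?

Base: (Gizmo, tot_qty=1).
Iteration 1: components of {Gizmo} -> Cap = 1*2 = 2, Hub = 1*2 = 2, Panel = 1*3 = 3.
Iteration 2: components of {Cap,Hub,Panel} -> Motor = 2*1 = 2, Nut = 2*2 = 4, Seal = 3*3 = 9, Washer = 2*5 = 10.
Iteration 3: components of {Motor,Nut,Seal,Washer} -> Arm = 2*3 = 6, Housing = 2*2 = 4.
Iteration 4: components of {Arm,Housing} -> Gear = 4*3 = 12.
Iteration 5: no further components; recursion stops.
SUM(tot_qty) = 1 + 2 + 3 + 2 + 9 + 2 + 4 + 10 + 6 + 4 + 12 = 55.

55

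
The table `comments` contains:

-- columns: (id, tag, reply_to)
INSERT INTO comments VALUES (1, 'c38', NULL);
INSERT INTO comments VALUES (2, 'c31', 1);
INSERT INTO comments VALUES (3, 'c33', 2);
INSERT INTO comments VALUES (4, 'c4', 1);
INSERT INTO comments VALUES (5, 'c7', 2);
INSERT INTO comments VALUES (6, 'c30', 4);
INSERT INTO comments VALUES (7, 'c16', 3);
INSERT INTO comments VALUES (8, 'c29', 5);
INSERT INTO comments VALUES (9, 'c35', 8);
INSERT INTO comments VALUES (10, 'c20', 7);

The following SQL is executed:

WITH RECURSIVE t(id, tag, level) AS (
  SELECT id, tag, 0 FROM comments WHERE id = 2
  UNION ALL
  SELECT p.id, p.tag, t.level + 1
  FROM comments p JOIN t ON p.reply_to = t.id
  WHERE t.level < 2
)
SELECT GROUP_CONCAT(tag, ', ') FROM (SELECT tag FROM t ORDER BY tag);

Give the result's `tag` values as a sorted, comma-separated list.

c16, c29, c31, c33, c7

Base: id=2 (c31) at level 0.
Iteration 1: rows with reply_to in {2} -> c33 (id 3, level 1), c7 (id 5, level 1).
Iteration 2: rows with reply_to in {3,5} -> c16 (id 7, level 2), c29 (id 8, level 2).
Iteration 3: level < 2 fails for all current rows; recursion stops.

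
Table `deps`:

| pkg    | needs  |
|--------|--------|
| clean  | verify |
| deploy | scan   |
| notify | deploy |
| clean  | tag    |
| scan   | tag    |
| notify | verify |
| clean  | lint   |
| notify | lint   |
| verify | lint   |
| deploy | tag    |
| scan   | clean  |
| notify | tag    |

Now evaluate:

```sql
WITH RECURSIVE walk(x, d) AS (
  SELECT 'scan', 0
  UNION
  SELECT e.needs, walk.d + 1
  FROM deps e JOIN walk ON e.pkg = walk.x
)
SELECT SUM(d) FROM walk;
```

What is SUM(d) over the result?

11

Base: (scan, d=0).
Iteration 1: edges from {scan} -> (clean, d=1), (tag, d=1).
Iteration 2: edges from {clean,tag} -> (lint, d=2), (tag, d=2), (verify, d=2).
Iteration 3: edges from {lint,tag,verify} -> (lint, d=3).
Iteration 4: no outgoing edges from {lint}; recursion stops.
SUM(d) = 0 + 1 + 1 + 2 + 2 + 2 + 3 = 11.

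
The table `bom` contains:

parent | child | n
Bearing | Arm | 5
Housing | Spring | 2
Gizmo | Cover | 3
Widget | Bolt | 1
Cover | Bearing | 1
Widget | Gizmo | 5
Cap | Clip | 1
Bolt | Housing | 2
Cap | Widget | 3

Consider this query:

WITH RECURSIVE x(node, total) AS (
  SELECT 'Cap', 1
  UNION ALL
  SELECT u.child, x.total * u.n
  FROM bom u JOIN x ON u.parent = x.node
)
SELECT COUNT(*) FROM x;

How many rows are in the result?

Base: (Cap, total=1).
Iteration 1: components of {Cap} -> Clip = 1*1 = 1, Widget = 1*3 = 3.
Iteration 2: components of {Clip,Widget} -> Bolt = 3*1 = 3, Gizmo = 3*5 = 15.
Iteration 3: components of {Bolt,Gizmo} -> Cover = 15*3 = 45, Housing = 3*2 = 6.
Iteration 4: components of {Cover,Housing} -> Bearing = 45*1 = 45, Spring = 6*2 = 12.
Iteration 5: components of {Bearing,Spring} -> Arm = 45*5 = 225.
Iteration 6: no further components; recursion stops.
Total rows emitted: 10.

10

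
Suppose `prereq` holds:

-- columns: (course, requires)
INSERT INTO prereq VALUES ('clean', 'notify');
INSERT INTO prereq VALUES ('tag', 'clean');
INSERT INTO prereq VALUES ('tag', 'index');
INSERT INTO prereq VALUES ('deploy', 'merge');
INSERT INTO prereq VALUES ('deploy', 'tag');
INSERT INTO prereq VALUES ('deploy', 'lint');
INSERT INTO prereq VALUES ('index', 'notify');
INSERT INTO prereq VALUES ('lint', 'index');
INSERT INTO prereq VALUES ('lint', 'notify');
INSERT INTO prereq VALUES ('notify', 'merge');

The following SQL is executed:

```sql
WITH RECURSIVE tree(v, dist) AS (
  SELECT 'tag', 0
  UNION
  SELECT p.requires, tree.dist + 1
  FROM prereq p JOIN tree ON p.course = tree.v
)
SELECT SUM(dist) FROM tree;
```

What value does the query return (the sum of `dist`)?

Base: (tag, dist=0).
Iteration 1: edges from {tag} -> (clean, dist=1), (index, dist=1).
Iteration 2: edges from {clean,index} -> (notify, dist=2). [UNION drops 1 duplicate row(s)]
Iteration 3: edges from {notify} -> (merge, dist=3).
Iteration 4: no outgoing edges from {merge}; recursion stops.
SUM(dist) = 0 + 1 + 1 + 2 + 3 = 7.

7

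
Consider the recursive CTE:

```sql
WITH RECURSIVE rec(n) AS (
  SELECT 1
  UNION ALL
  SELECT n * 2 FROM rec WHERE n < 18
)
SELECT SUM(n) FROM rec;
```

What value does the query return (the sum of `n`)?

63

Base: n=1.
Iteration 1: 1 < 18 holds -> n = 1 * 2 = 2.
Iteration 2: 2 < 18 holds -> n = 2 * 2 = 4.
Iteration 3: 4 < 18 holds -> n = 4 * 2 = 8.
Iteration 4: 8 < 18 holds -> n = 8 * 2 = 16.
Iteration 5: 16 < 18 holds -> n = 16 * 2 = 32.
Iteration 6: 32 < 18 fails; recursion stops.
SUM(n) = 1 + 2 + 4 + 8 + 16 + 32 = 63.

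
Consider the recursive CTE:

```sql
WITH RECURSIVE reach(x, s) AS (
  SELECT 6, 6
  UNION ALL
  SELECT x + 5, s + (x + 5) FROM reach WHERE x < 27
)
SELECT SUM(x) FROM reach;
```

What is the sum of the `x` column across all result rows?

Base: x=6, s=6.
Iteration 1: 6 < 27 holds -> x = 6 + 5 = 11, s = 6 + 11 = 17.
Iteration 2: 11 < 27 holds -> x = 11 + 5 = 16, s = 17 + 16 = 33.
Iteration 3: 16 < 27 holds -> x = 16 + 5 = 21, s = 33 + 21 = 54.
Iteration 4: 21 < 27 holds -> x = 21 + 5 = 26, s = 54 + 26 = 80.
Iteration 5: 26 < 27 holds -> x = 26 + 5 = 31, s = 80 + 31 = 111.
Iteration 6: 31 < 27 fails; recursion stops.
SUM(x) = 6 + 11 + 16 + 21 + 26 + 31 = 111.

111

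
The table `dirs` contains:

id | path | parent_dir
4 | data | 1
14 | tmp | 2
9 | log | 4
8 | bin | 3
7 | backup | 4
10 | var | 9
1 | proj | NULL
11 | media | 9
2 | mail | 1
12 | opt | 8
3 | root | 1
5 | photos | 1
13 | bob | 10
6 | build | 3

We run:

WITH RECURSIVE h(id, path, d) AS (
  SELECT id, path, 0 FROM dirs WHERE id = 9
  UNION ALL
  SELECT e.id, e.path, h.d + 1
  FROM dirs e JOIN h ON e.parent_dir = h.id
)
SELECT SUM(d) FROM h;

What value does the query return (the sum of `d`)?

Base: id=9 (log) at d 0.
Iteration 1: rows with parent_dir in {9} -> var (id 10, d 1), media (id 11, d 1).
Iteration 2: rows with parent_dir in {10,11} -> bob (id 13, d 2).
Iteration 3: no rows with parent_dir in {13}; recursion stops.
SUM(d) = 0 + 1 + 1 + 2 = 4.

4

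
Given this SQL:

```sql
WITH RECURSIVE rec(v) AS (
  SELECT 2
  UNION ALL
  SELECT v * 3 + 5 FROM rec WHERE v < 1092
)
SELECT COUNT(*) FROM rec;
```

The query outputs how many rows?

7

Base: v=2.
Iteration 1: 2 < 1092 holds -> v = 2 * 3 + 5 = 11.
Iteration 2: 11 < 1092 holds -> v = 11 * 3 + 5 = 38.
Iteration 3: 38 < 1092 holds -> v = 38 * 3 + 5 = 119.
Iteration 4: 119 < 1092 holds -> v = 119 * 3 + 5 = 362.
Iteration 5: 362 < 1092 holds -> v = 362 * 3 + 5 = 1091.
Iteration 6: 1091 < 1092 holds -> v = 1091 * 3 + 5 = 3278.
Iteration 7: 3278 < 1092 fails; recursion stops.
Total rows emitted: 7.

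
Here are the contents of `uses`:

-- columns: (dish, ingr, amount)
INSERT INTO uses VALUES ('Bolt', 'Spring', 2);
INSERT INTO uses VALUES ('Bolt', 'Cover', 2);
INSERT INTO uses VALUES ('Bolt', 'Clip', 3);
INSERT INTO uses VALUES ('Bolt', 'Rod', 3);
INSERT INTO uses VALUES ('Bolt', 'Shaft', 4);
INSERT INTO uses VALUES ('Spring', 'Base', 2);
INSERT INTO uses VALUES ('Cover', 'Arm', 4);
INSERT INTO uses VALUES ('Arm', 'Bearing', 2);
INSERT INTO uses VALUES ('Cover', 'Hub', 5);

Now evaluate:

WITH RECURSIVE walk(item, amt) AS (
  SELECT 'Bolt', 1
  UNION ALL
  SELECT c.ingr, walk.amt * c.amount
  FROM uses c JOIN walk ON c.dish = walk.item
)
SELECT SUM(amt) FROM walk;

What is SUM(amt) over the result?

53

Base: (Bolt, amt=1).
Iteration 1: components of {Bolt} -> Clip = 1*3 = 3, Cover = 1*2 = 2, Rod = 1*3 = 3, Shaft = 1*4 = 4, Spring = 1*2 = 2.
Iteration 2: components of {Clip,Cover,Rod,Shaft,Spring} -> Arm = 2*4 = 8, Base = 2*2 = 4, Hub = 2*5 = 10.
Iteration 3: components of {Arm,Base,Hub} -> Bearing = 8*2 = 16.
Iteration 4: no further components; recursion stops.
SUM(amt) = 1 + 2 + 2 + 3 + 3 + 4 + 4 + 8 + 10 + 16 = 53.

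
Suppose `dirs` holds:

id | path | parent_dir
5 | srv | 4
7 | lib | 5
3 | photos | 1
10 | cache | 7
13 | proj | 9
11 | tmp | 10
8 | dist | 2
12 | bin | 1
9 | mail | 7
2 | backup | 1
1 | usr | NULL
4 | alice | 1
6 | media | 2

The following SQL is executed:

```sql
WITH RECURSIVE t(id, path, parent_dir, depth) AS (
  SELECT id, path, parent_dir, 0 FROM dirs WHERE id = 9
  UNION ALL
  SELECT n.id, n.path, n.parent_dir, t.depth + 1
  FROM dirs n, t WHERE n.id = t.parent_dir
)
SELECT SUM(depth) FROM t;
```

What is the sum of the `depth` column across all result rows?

Base: id=9 (mail), parent_dir=7, depth 0.
Iteration 1: join on id=7 -> lib (id 7, parent_dir=5, depth 1).
Iteration 2: join on id=5 -> srv (id 5, parent_dir=4, depth 2).
Iteration 3: join on id=4 -> alice (id 4, parent_dir=1, depth 3).
Iteration 4: join on id=1 -> usr (id 1, parent_dir=NULL, depth 4).
Iteration 5: parent_dir is NULL; no match; recursion stops.
SUM(depth) = 0 + 1 + 2 + 3 + 4 = 10.

10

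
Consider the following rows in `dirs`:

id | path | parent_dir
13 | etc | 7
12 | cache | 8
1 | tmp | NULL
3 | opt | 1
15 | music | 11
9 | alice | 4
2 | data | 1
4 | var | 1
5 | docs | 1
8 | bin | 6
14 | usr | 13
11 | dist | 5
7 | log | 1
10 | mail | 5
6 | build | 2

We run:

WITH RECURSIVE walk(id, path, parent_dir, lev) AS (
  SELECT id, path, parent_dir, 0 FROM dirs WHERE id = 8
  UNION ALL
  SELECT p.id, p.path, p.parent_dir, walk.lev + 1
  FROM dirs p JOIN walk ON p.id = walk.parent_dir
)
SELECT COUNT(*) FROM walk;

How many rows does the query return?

4

Base: id=8 (bin), parent_dir=6, lev 0.
Iteration 1: join on id=6 -> build (id 6, parent_dir=2, lev 1).
Iteration 2: join on id=2 -> data (id 2, parent_dir=1, lev 2).
Iteration 3: join on id=1 -> tmp (id 1, parent_dir=NULL, lev 3).
Iteration 4: parent_dir is NULL; no match; recursion stops.
Total rows emitted: 4.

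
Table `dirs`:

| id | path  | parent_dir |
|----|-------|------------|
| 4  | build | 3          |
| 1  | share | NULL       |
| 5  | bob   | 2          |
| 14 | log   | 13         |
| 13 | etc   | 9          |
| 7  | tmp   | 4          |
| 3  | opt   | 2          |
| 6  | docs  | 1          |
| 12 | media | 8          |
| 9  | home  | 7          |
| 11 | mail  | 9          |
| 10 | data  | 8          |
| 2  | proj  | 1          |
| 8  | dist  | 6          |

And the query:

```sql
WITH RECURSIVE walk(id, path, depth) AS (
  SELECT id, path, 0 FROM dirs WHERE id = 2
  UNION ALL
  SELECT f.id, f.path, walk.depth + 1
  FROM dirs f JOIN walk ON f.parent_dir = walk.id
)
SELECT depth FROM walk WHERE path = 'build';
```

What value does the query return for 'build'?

Base: id=2 (proj) at depth 0.
Iteration 1: rows with parent_dir in {2} -> opt (id 3, depth 1), bob (id 5, depth 1).
Iteration 2: rows with parent_dir in {3,5} -> build (id 4, depth 2).
Iteration 3: rows with parent_dir in {4} -> tmp (id 7, depth 3).
Iteration 4: rows with parent_dir in {7} -> home (id 9, depth 4).
Iteration 5: rows with parent_dir in {9} -> mail (id 11, depth 5), etc (id 13, depth 5).
Iteration 6: rows with parent_dir in {11,13} -> log (id 14, depth 6).
Iteration 7: no rows with parent_dir in {14}; recursion stops.

2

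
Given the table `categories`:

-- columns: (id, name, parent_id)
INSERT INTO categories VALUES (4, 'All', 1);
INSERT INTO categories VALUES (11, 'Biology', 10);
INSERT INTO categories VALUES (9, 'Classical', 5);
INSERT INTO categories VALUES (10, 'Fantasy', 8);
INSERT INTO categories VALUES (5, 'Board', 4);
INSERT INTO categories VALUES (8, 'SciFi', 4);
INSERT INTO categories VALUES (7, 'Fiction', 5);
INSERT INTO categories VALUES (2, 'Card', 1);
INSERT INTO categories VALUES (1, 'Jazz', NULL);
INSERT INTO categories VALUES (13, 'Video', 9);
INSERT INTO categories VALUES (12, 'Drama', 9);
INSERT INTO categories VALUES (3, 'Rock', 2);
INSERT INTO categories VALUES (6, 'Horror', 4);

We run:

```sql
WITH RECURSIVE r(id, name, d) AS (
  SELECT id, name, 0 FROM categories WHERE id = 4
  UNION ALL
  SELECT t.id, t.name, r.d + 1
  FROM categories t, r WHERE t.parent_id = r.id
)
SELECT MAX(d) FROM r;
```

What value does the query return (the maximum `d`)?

Base: id=4 (All) at d 0.
Iteration 1: rows with parent_id in {4} -> Board (id 5, d 1), Horror (id 6, d 1), SciFi (id 8, d 1).
Iteration 2: rows with parent_id in {5,6,8} -> Fiction (id 7, d 2), Classical (id 9, d 2), Fantasy (id 10, d 2).
Iteration 3: rows with parent_id in {7,9,10} -> Biology (id 11, d 3), Drama (id 12, d 3), Video (id 13, d 3).
Iteration 4: no rows with parent_id in {11,12,13}; recursion stops.
d values: 0, 1, 1, 1, 2, 2, 2, 3, 3, 3; the maximum is 3.

3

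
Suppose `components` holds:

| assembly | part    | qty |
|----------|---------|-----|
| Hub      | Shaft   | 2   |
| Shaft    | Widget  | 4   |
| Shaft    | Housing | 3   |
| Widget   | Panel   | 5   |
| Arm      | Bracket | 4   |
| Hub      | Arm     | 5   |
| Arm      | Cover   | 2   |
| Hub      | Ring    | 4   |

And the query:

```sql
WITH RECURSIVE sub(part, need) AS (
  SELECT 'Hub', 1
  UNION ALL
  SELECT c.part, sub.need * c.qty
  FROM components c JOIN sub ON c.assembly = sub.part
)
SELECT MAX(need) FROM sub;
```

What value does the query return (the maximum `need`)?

Base: (Hub, need=1).
Iteration 1: components of {Hub} -> Arm = 1*5 = 5, Ring = 1*4 = 4, Shaft = 1*2 = 2.
Iteration 2: components of {Arm,Ring,Shaft} -> Bracket = 5*4 = 20, Cover = 5*2 = 10, Housing = 2*3 = 6, Widget = 2*4 = 8.
Iteration 3: components of {Bracket,Cover,Housing,Widget} -> Panel = 8*5 = 40.
Iteration 4: no further components; recursion stops.
need values: 1, 2, 4, 5, 8, 6, 10, 20, 40; the maximum is 40.

40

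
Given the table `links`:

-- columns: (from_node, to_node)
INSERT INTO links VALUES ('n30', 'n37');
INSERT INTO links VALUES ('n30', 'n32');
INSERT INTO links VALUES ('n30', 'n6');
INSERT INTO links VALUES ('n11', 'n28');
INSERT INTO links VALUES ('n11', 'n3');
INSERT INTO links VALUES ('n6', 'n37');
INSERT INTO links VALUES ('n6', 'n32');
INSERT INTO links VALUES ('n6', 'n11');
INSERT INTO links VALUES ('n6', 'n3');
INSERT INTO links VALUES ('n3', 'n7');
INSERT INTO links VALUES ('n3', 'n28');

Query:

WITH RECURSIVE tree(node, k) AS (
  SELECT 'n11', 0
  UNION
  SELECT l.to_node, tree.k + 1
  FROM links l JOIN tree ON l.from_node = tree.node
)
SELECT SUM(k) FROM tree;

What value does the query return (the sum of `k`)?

Base: (n11, k=0).
Iteration 1: edges from {n11} -> (n28, k=1), (n3, k=1).
Iteration 2: edges from {n28,n3} -> (n28, k=2), (n7, k=2).
Iteration 3: no outgoing edges from {n28,n7}; recursion stops.
SUM(k) = 0 + 1 + 1 + 2 + 2 = 6.

6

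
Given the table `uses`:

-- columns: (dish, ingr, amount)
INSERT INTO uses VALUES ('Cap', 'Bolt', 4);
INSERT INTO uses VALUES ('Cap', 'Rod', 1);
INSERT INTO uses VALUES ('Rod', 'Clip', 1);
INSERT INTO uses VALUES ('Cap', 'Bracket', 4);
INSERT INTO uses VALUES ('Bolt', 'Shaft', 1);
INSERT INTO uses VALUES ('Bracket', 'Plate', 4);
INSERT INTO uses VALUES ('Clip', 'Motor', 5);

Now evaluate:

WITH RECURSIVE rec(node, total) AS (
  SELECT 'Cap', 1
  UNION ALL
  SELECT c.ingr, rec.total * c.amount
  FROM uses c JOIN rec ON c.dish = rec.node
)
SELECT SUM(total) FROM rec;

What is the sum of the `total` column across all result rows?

Base: (Cap, total=1).
Iteration 1: components of {Cap} -> Bolt = 1*4 = 4, Bracket = 1*4 = 4, Rod = 1*1 = 1.
Iteration 2: components of {Bolt,Bracket,Rod} -> Clip = 1*1 = 1, Plate = 4*4 = 16, Shaft = 4*1 = 4.
Iteration 3: components of {Clip,Plate,Shaft} -> Motor = 1*5 = 5.
Iteration 4: no further components; recursion stops.
SUM(total) = 1 + 4 + 1 + 4 + 4 + 1 + 16 + 5 = 36.

36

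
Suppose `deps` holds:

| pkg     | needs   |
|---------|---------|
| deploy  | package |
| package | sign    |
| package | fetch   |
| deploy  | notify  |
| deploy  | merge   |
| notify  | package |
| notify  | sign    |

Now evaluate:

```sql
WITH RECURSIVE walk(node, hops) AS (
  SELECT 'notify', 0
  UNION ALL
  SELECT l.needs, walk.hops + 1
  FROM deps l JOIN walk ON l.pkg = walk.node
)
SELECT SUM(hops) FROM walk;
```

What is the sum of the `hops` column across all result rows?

Base: (notify, hops=0).
Iteration 1: edges from {notify} -> (package, hops=1), (sign, hops=1).
Iteration 2: edges from {package,sign} -> (fetch, hops=2), (sign, hops=2).
Iteration 3: no outgoing edges from {fetch,sign}; recursion stops.
SUM(hops) = 0 + 1 + 1 + 2 + 2 = 6.

6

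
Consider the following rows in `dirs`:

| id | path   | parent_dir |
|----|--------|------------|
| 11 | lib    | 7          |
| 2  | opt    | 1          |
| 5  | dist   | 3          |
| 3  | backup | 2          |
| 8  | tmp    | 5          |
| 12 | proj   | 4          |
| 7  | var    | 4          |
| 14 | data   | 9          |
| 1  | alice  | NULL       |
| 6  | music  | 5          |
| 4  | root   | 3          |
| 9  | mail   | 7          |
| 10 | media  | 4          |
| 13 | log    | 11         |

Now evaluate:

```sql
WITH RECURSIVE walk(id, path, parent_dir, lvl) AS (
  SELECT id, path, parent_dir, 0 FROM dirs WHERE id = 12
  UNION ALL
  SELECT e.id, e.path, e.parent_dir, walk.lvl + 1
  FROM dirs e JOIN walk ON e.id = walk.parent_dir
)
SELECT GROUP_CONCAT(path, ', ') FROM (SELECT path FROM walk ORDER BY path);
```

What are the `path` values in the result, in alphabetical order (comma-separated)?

Base: id=12 (proj), parent_dir=4, lvl 0.
Iteration 1: join on id=4 -> root (id 4, parent_dir=3, lvl 1).
Iteration 2: join on id=3 -> backup (id 3, parent_dir=2, lvl 2).
Iteration 3: join on id=2 -> opt (id 2, parent_dir=1, lvl 3).
Iteration 4: join on id=1 -> alice (id 1, parent_dir=NULL, lvl 4).
Iteration 5: parent_dir is NULL; no match; recursion stops.

alice, backup, opt, proj, root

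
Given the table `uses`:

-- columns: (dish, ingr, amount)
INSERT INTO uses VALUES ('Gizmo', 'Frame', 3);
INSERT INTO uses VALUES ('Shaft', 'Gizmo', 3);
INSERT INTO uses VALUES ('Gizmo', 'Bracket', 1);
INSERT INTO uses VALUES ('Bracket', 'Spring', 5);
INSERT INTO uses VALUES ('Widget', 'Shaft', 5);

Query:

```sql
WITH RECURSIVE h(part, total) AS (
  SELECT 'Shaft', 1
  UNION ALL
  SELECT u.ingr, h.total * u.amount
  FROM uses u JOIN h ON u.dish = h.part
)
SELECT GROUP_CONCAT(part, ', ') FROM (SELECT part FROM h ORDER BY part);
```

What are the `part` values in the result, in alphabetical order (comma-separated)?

Bracket, Frame, Gizmo, Shaft, Spring

Base: (Shaft, total=1).
Iteration 1: components of {Shaft} -> Gizmo = 1*3 = 3.
Iteration 2: components of {Gizmo} -> Bracket = 3*1 = 3, Frame = 3*3 = 9.
Iteration 3: components of {Bracket,Frame} -> Spring = 3*5 = 15.
Iteration 4: no further components; recursion stops.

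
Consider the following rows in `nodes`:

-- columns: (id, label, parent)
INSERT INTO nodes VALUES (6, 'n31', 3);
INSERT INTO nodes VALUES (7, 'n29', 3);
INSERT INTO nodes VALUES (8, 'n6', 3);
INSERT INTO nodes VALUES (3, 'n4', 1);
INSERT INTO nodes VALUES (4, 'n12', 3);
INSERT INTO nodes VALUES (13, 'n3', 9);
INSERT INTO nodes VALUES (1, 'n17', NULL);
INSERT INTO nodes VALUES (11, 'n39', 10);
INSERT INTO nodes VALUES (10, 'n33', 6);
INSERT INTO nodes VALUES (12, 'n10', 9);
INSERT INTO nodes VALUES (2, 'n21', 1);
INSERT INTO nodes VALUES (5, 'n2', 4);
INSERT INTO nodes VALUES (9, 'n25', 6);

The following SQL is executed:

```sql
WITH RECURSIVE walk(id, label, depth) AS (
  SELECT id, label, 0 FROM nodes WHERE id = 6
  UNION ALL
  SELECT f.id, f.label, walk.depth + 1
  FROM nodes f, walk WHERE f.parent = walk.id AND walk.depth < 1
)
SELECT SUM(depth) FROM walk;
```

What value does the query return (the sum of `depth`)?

2

Base: id=6 (n31) at depth 0.
Iteration 1: rows with parent in {6} -> n25 (id 9, depth 1), n33 (id 10, depth 1).
Iteration 2: depth < 1 fails for all current rows; recursion stops.
SUM(depth) = 0 + 1 + 1 = 2.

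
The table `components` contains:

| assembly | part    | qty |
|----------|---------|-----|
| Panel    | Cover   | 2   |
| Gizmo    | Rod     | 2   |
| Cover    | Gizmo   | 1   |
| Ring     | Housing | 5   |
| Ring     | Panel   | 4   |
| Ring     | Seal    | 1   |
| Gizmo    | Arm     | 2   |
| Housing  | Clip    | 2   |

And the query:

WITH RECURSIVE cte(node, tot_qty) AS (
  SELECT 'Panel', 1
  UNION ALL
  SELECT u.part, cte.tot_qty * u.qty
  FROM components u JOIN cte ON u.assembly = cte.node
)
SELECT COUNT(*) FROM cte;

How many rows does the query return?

5

Base: (Panel, tot_qty=1).
Iteration 1: components of {Panel} -> Cover = 1*2 = 2.
Iteration 2: components of {Cover} -> Gizmo = 2*1 = 2.
Iteration 3: components of {Gizmo} -> Arm = 2*2 = 4, Rod = 2*2 = 4.
Iteration 4: no further components; recursion stops.
Total rows emitted: 5.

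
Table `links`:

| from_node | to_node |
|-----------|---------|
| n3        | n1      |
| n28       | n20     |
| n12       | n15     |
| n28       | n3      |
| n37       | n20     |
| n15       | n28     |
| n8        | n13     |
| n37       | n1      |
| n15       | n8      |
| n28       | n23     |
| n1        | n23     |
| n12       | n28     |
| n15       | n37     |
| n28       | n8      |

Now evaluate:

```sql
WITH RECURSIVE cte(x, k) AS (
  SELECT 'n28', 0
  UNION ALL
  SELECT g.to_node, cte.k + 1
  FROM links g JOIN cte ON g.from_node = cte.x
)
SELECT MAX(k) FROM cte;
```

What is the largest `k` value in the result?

3

Base: (n28, k=0).
Iteration 1: edges from {n28} -> (n20, k=1), (n23, k=1), (n3, k=1), (n8, k=1).
Iteration 2: edges from {n20,n23,n3,n8} -> (n1, k=2), (n13, k=2).
Iteration 3: edges from {n1,n13} -> (n23, k=3).
Iteration 4: no outgoing edges from {n23}; recursion stops.
k values: 0, 1, 1, 1, 1, 2, 2, 3; the maximum is 3.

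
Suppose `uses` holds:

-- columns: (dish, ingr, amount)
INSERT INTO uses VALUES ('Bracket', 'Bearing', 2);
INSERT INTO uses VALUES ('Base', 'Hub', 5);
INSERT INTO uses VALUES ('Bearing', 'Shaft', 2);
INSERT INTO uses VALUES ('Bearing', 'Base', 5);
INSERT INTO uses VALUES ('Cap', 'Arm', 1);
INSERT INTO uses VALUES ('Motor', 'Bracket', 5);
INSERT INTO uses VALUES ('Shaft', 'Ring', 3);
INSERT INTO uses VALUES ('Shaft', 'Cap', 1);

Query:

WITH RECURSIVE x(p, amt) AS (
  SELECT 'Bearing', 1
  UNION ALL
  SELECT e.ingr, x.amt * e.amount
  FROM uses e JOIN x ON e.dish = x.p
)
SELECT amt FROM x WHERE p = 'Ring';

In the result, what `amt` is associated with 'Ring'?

6

Base: (Bearing, amt=1).
Iteration 1: components of {Bearing} -> Base = 1*5 = 5, Shaft = 1*2 = 2.
Iteration 2: components of {Base,Shaft} -> Cap = 2*1 = 2, Hub = 5*5 = 25, Ring = 2*3 = 6.
Iteration 3: components of {Cap,Hub,Ring} -> Arm = 2*1 = 2.
Iteration 4: no further components; recursion stops.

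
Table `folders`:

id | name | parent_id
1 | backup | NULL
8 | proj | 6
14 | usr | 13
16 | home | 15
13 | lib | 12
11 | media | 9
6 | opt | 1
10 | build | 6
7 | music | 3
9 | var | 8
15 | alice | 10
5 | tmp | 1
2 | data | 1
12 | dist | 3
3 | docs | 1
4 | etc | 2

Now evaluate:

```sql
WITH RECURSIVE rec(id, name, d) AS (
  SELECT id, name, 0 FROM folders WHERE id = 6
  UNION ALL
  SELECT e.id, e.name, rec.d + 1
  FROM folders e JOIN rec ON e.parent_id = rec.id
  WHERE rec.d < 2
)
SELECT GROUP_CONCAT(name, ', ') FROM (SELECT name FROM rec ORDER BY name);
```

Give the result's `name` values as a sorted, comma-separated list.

Base: id=6 (opt) at d 0.
Iteration 1: rows with parent_id in {6} -> proj (id 8, d 1), build (id 10, d 1).
Iteration 2: rows with parent_id in {8,10} -> var (id 9, d 2), alice (id 15, d 2).
Iteration 3: d < 2 fails for all current rows; recursion stops.

alice, build, opt, proj, var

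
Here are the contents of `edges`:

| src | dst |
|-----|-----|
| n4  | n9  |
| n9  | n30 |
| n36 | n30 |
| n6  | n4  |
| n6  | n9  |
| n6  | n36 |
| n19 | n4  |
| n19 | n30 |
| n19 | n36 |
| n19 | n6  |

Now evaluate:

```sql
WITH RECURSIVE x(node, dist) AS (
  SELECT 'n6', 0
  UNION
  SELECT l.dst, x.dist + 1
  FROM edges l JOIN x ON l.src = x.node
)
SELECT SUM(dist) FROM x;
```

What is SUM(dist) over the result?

Base: (n6, dist=0).
Iteration 1: edges from {n6} -> (n36, dist=1), (n4, dist=1), (n9, dist=1).
Iteration 2: edges from {n36,n4,n9} -> (n30, dist=2), (n9, dist=2). [UNION drops 1 duplicate row(s)]
Iteration 3: edges from {n30,n9} -> (n30, dist=3).
Iteration 4: no outgoing edges from {n30}; recursion stops.
SUM(dist) = 0 + 1 + 1 + 1 + 2 + 2 + 3 = 10.

10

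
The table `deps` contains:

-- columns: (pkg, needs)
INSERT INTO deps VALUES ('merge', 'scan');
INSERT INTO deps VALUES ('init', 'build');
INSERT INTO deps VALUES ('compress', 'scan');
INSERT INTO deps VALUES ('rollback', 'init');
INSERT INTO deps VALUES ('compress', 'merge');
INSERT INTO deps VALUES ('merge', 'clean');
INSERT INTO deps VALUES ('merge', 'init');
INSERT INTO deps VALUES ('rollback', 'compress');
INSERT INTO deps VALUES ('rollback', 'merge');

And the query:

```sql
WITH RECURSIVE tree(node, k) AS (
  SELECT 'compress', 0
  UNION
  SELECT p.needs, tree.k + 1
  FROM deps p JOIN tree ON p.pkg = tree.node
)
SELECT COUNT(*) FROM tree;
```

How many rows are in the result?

7

Base: (compress, k=0).
Iteration 1: edges from {compress} -> (merge, k=1), (scan, k=1).
Iteration 2: edges from {merge,scan} -> (clean, k=2), (init, k=2), (scan, k=2).
Iteration 3: edges from {clean,init,scan} -> (build, k=3).
Iteration 4: no outgoing edges from {build}; recursion stops.
Total rows emitted: 7.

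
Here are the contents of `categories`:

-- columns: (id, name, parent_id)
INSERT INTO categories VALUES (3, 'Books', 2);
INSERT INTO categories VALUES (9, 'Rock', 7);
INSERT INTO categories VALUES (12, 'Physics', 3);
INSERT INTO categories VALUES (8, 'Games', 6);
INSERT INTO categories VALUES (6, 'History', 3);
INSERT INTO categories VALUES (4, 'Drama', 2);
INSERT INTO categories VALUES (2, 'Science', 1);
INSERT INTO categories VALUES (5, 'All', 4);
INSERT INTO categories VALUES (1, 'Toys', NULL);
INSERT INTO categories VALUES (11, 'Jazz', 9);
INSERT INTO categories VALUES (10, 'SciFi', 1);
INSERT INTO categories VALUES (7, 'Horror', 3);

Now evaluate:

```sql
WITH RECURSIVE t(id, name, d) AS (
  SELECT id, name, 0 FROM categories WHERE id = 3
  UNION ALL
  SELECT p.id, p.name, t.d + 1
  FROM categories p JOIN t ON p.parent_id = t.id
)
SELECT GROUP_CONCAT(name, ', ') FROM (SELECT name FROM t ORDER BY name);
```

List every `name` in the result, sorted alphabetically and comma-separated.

Base: id=3 (Books) at d 0.
Iteration 1: rows with parent_id in {3} -> History (id 6, d 1), Horror (id 7, d 1), Physics (id 12, d 1).
Iteration 2: rows with parent_id in {6,7,12} -> Games (id 8, d 2), Rock (id 9, d 2).
Iteration 3: rows with parent_id in {8,9} -> Jazz (id 11, d 3).
Iteration 4: no rows with parent_id in {11}; recursion stops.

Books, Games, History, Horror, Jazz, Physics, Rock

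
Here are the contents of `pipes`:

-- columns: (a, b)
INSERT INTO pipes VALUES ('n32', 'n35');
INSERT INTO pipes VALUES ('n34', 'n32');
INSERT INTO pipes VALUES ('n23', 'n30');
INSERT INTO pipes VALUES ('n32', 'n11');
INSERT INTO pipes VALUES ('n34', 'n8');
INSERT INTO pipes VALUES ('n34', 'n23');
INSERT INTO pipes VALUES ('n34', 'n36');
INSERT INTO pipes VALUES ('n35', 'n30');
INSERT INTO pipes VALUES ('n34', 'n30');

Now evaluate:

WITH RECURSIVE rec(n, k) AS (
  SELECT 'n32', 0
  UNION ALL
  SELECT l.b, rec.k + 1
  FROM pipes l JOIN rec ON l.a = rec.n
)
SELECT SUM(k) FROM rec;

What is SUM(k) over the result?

Base: (n32, k=0).
Iteration 1: edges from {n32} -> (n11, k=1), (n35, k=1).
Iteration 2: edges from {n11,n35} -> (n30, k=2).
Iteration 3: no outgoing edges from {n30}; recursion stops.
SUM(k) = 0 + 1 + 1 + 2 = 4.

4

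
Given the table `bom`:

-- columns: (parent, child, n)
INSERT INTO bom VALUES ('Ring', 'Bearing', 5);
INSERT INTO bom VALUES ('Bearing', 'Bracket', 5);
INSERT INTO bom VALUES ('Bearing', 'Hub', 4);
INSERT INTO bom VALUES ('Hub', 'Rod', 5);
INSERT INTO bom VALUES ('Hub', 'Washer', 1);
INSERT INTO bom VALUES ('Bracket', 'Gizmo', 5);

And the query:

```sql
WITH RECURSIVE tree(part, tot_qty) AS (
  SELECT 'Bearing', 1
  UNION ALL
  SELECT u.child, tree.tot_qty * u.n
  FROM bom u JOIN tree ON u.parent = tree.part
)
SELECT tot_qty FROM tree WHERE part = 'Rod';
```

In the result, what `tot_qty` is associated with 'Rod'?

20

Base: (Bearing, tot_qty=1).
Iteration 1: components of {Bearing} -> Bracket = 1*5 = 5, Hub = 1*4 = 4.
Iteration 2: components of {Bracket,Hub} -> Gizmo = 5*5 = 25, Rod = 4*5 = 20, Washer = 4*1 = 4.
Iteration 3: no further components; recursion stops.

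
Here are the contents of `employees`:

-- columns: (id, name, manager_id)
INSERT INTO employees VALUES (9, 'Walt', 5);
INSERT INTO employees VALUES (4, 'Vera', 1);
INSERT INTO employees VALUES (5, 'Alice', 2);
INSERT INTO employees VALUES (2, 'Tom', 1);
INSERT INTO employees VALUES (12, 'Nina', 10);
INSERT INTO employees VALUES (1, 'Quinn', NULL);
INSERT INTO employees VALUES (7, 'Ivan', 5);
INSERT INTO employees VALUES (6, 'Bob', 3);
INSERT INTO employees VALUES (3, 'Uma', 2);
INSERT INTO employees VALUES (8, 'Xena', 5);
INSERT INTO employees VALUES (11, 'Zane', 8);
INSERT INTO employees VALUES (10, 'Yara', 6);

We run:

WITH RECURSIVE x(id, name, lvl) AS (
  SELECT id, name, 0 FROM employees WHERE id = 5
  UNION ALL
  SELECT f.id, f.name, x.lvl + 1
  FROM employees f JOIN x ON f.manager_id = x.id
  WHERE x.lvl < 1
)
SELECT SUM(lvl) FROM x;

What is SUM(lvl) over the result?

3

Base: id=5 (Alice) at lvl 0.
Iteration 1: rows with manager_id in {5} -> Ivan (id 7, lvl 1), Xena (id 8, lvl 1), Walt (id 9, lvl 1).
Iteration 2: lvl < 1 fails for all current rows; recursion stops.
SUM(lvl) = 0 + 1 + 1 + 1 = 3.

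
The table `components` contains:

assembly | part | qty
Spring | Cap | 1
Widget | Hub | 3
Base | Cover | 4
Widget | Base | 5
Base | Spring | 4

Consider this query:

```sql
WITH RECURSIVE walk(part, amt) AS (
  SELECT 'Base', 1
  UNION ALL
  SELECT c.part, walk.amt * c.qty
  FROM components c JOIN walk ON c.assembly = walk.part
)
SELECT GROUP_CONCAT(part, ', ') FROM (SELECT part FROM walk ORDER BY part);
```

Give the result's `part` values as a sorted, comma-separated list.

Base: (Base, amt=1).
Iteration 1: components of {Base} -> Cover = 1*4 = 4, Spring = 1*4 = 4.
Iteration 2: components of {Cover,Spring} -> Cap = 4*1 = 4.
Iteration 3: no further components; recursion stops.

Base, Cap, Cover, Spring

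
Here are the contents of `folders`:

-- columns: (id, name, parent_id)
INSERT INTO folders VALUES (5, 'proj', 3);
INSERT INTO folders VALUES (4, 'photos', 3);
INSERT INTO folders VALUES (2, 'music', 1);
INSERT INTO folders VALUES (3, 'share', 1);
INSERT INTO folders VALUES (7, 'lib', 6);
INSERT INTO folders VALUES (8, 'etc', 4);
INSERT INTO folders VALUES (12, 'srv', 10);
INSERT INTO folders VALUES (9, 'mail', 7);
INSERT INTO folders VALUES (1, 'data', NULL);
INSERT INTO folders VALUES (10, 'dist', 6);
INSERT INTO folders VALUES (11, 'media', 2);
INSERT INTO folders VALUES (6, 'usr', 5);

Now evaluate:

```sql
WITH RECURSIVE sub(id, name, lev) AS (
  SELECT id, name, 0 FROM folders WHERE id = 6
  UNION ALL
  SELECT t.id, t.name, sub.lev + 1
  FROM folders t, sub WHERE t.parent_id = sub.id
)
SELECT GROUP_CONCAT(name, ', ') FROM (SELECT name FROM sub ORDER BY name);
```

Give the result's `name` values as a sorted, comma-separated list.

dist, lib, mail, srv, usr

Base: id=6 (usr) at lev 0.
Iteration 1: rows with parent_id in {6} -> lib (id 7, lev 1), dist (id 10, lev 1).
Iteration 2: rows with parent_id in {7,10} -> mail (id 9, lev 2), srv (id 12, lev 2).
Iteration 3: no rows with parent_id in {9,12}; recursion stops.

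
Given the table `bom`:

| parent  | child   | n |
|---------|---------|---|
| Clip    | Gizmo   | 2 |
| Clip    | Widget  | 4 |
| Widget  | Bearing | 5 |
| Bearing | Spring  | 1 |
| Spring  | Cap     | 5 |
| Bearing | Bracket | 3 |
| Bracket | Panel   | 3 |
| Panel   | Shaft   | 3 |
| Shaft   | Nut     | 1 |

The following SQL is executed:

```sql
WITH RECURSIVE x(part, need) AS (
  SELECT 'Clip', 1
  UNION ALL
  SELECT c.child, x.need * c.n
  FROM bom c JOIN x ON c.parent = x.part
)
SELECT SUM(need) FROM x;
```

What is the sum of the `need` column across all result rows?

1467

Base: (Clip, need=1).
Iteration 1: components of {Clip} -> Gizmo = 1*2 = 2, Widget = 1*4 = 4.
Iteration 2: components of {Gizmo,Widget} -> Bearing = 4*5 = 20.
Iteration 3: components of {Bearing} -> Bracket = 20*3 = 60, Spring = 20*1 = 20.
Iteration 4: components of {Bracket,Spring} -> Cap = 20*5 = 100, Panel = 60*3 = 180.
Iteration 5: components of {Cap,Panel} -> Shaft = 180*3 = 540.
Iteration 6: components of {Shaft} -> Nut = 540*1 = 540.
Iteration 7: no further components; recursion stops.
SUM(need) = 1 + 2 + 4 + 20 + 20 + 60 + 100 + 180 + 540 + 540 = 1467.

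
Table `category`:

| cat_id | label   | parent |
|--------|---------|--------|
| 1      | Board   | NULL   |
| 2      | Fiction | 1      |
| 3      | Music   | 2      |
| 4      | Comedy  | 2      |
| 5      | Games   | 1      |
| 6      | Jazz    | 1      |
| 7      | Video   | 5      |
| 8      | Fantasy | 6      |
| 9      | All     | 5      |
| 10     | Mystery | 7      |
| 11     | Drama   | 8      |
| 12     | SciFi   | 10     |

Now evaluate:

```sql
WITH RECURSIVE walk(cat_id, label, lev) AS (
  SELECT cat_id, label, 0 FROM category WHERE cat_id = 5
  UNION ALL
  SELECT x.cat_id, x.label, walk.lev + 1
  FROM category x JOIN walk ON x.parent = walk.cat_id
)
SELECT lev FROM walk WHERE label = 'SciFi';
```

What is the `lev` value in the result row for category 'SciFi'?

Base: cat_id=5 (Games) at lev 0.
Iteration 1: rows with parent in {5} -> Video (id 7, lev 1), All (id 9, lev 1).
Iteration 2: rows with parent in {7,9} -> Mystery (id 10, lev 2).
Iteration 3: rows with parent in {10} -> SciFi (id 12, lev 3).
Iteration 4: no rows with parent in {12}; recursion stops.

3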